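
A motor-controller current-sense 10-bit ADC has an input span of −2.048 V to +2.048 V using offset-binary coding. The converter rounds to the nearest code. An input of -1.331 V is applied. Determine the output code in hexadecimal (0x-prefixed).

code 0xB3 (decimal 179)

Full-scale span = 4.096 V; LSB = 4.096/2^10 = 4.000 mV.
(V_in − V_low)/LSB = (-1.331 − (−2.048)) / 0.004 = 179.250.
So the output code is 179.
In hexadecimal (0x-prefixed): 0xB3.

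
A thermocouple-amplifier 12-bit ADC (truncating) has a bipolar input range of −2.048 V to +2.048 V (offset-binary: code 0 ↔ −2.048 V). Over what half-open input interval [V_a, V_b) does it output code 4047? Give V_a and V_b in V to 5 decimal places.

LSB = 4.096/2^12 = 1.000 mV.
V_a = V_low + 4047·LSB = 1.999 V; V_b = V_low + 4048·LSB = 2 V.

[1.99900 V, 2.00000 V)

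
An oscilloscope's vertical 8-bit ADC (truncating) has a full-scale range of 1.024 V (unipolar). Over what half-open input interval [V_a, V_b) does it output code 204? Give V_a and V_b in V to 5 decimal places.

[0.81600 V, 0.82000 V)

LSB = 1.024/2^8 = 4.000 mV.
V_a = V_low + 204·LSB = 0.816 V; V_b = V_low + 205·LSB = 0.82 V.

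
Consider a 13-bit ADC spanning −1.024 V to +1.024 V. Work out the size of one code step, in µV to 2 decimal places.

Full-scale span = 2.048 V.
LSB = 2.048 / 2^13 = 2.048 / 8192 = 0.00025 V = 250.00 µV.

250.00 µV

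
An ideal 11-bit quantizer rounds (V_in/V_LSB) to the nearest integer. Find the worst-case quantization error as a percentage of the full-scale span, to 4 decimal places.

Rounding → worst-case error = ½ LSB = V_FS/2^12, so 100/4096 = 0.0244141 % of full scale.

0.0244 %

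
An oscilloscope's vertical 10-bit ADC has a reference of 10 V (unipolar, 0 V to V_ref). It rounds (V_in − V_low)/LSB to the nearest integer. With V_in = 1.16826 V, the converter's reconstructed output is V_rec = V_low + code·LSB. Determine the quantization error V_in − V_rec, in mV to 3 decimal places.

One LSB is 10 V / 1024 = 9.766 mV.
(1.16826 − 0)/0.00976562 = 119.6298; round gives code 120.
V_rec = 0 + 120·0.00976562 = 1.171875 V.
Error = 1.16826 − 1.171875 = -0.003615 V = -3.615 mV.

-3.615 mV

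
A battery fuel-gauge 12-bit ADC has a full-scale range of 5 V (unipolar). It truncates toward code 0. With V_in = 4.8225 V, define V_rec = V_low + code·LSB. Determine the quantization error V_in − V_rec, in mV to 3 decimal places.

0.723 mV

One LSB is 5 V / 4096 = 1.221 mV.
Scaled input = 3950.5920 LSBs, so code = 3950.
V_rec = 0 + 3950·0.0012207 = 4.8217773 V.
Error = 4.8225 − 4.8217773 = 0.000722656 V = 0.723 mV.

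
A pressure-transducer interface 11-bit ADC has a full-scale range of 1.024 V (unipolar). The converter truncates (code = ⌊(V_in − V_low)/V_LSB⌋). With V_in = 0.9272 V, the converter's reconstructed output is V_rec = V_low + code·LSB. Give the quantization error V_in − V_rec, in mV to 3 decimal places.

0.200 mV

Step size: 1.024 V ÷ 2^11 = 0.500 mV.
Scaled input = 1854.4000 LSBs, so code = 1854.
Reconstructed: 0.927 V.
Difference: 0.0002 V → 0.200 mV.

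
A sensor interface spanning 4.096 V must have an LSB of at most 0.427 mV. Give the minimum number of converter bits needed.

Number of steps required ≥ 4.096 V / 0.427 mV = 9592.51.
Need 2^N ≥ 9592.51; 2^13 = 8192, 2^14 = 16384.
Minimum N = 14.

14 bits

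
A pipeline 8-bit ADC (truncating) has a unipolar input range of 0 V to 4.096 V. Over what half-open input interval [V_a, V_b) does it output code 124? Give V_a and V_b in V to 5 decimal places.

LSB = 4.096/2^8 = 16.000 mV.
V_a = V_low + 124·LSB = 1.984 V; V_b = V_low + 125·LSB = 2 V.

[1.98400 V, 2.00000 V)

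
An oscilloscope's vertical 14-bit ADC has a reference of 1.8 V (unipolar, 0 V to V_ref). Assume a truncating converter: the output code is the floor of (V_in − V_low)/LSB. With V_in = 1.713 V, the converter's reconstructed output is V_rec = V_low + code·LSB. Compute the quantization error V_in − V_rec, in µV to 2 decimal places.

Step size: 1.8 V ÷ 2^14 = 109.86 µV.
(V_in − V_low)/LSB = (1.713 − 0)/0.000109863 = 15592.1067 → code 15592 (floor).
V_rec = 0 + 15592·0.000109863 = 1.7129883 V.
Error = 1.713 − 1.7129883 = 1.17188e-05 V = 11.72 µV.

11.72 µV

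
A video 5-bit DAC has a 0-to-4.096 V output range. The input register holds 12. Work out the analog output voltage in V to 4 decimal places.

1.5360 V

LSB = 4.096 V / 2^5 = 128.000 mV.
V_out = 0 + 12 × 0.128 V = 1.536 V.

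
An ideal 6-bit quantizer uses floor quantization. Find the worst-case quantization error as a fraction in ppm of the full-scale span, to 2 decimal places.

Truncating → worst-case error = 1 LSB = V_FS/2^6, so 1e+06/64 = 15625 ppm of full scale.

15625.00 ppm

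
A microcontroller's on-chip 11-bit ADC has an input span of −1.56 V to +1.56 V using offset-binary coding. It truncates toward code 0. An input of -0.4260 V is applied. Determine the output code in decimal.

code 744

LSB = 3.12 V / 2048 = 1.523 mV.
Input sits at 744.369 steps above V_low.
⌊·⌋(744.369) = 744.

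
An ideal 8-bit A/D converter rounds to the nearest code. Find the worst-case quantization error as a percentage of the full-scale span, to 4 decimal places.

Rounding → worst-case error = ½ LSB = V_FS/2^9, so 100/512 = 0.195312 % of full scale.

0.1953 %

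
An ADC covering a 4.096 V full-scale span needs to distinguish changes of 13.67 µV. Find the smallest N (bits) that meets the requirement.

Number of steps required ≥ 4.096 V / 13.67 µV = 299634.24.
Need 2^N ≥ 299634.24; 2^18 = 262144, 2^19 = 524288.
Minimum N = 19.

19 bits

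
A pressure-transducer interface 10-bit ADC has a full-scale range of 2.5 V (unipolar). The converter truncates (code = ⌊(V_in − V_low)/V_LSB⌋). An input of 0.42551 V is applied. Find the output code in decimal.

With 1024 levels over 2.5 V, one step is 2.441 mV.
(0.42551 − 0) / 0.00244141 = 174.289 LSBs.
Floor → code 174.

code 174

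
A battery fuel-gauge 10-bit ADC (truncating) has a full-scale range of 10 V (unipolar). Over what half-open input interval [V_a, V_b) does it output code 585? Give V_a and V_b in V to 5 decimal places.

LSB = 10/2^10 = 9.766 mV.
V_a = V_low + 585·LSB = 5.71289 V; V_b = V_low + 586·LSB = 5.72266 V.

[5.71289 V, 5.72266 V)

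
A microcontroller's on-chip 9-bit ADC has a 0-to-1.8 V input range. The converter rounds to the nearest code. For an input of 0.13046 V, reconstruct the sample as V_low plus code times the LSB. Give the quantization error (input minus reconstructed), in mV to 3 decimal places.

Step size: 1.8 V ÷ 2^9 = 3.516 mV.
(0.13046 − 0)/0.00351563 = 37.1086; round gives code 37.
Code 37 maps back to 0 + 37×0.00351563 V = 0.13007812 V.
Difference: 0.000381875 V → 0.382 mV.

0.382 mV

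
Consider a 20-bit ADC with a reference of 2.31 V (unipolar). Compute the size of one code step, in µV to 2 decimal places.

Full-scale span = 2.31 V.
LSB = 2.31 / 2^20 = 2.31 / 1048576 = 2.20299e-06 V = 2.20 µV.

2.20 µV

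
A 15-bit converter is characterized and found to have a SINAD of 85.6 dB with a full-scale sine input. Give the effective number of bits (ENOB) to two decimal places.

13.93 bits

ENOB = (SINAD − 1.76) / 6.02 = (85.6 − 1.76)/6.02 = 13.927.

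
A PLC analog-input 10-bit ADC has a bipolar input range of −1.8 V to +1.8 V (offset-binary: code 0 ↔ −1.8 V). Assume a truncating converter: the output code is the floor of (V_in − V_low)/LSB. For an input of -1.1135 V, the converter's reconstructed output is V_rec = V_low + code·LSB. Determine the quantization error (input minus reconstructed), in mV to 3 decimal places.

0.953 mV

LSB = 3.6/2^10 = 3.516 mV.
(-1.1135 − (−1.8))/0.00351563 = 195.2711; ⌊·⌋ gives code 195.
V_rec = (−1.8) + 195·0.00351563 = -1.1144531 V.
V_in − V_rec = 0.000953125 V = 0.953 mV.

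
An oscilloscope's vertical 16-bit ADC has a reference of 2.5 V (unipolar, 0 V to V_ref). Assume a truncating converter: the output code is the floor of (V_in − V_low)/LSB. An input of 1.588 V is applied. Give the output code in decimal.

With 65536 levels over 2.5 V, one step is 38.15 µV.
(V_in − V_low)/LSB = (1.588 − 0) / 3.8147e-05 = 41628.467.
⌊·⌋(41628.467) = 41628.

code 41628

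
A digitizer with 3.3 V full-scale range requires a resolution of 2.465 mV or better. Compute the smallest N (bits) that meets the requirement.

11 bits

Number of steps required ≥ 3.3 V / 2.465 mV = 1338.74.
Need 2^N ≥ 1338.74; 2^10 = 1024, 2^11 = 2048.
Minimum N = 11.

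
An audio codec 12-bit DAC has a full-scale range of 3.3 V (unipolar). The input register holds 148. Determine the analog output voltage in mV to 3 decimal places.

LSB = 3.3 V / 2^12 = 0.806 mV.
V_out = 0 + 148 × 0.000805664 V = 0.119238 V.
= 119.238 mV.

119.238 mV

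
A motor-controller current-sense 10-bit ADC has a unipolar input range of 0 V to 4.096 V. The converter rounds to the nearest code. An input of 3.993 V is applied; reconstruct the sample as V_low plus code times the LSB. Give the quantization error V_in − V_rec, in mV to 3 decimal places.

Step size: 4.096 V ÷ 2^10 = 4.000 mV.
Scaled input = 998.2500 LSBs, so code = 998.
V_rec = 0 + 998·0.004 = 3.992 V.
Error = 3.993 − 3.992 = 0.001 V = 1.000 mV.

1.000 mV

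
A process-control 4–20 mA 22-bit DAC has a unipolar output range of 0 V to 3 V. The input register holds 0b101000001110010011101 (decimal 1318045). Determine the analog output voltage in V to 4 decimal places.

0.9427 V

LSB = 3 V / 2^22 = 0.72 µV.
Code 0b101000001110010011101 = 1318045 decimal.
V_out = 0 + 1318045 × 7.15256e-07 V = 0.942739 V.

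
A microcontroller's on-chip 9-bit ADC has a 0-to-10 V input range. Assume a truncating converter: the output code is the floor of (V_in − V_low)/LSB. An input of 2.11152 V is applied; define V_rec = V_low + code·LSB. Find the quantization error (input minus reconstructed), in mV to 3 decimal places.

LSB = 10/2^9 = 19.531 mV.
(2.11152 − 0)/0.0195312 = 108.1098; ⌊·⌋ gives code 108.
Code 108 maps back to 0 + 108×0.0195312 V = 2.109375 V.
Error = 2.11152 − 2.109375 = 0.002145 V = 2.145 mV.

2.145 mV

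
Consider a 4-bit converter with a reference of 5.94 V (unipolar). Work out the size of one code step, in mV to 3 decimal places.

371.250 mV

Full-scale span = 5.94 V.
LSB = 5.94 / 2^4 = 5.94 / 16 = 0.37125 V = 371.250 mV.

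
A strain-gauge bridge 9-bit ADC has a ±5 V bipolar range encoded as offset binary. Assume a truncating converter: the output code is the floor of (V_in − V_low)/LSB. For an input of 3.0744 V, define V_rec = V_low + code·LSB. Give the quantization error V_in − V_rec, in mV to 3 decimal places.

7.994 mV

Step size: 10 V ÷ 2^9 = 19.531 mV.
(3.0744 − (−5))/0.0195312 = 413.4093; ⌊·⌋ gives code 413.
V_rec = (−5) + 413·0.0195312 = 3.0664062 V.
Error = 3.0744 − 3.0664062 = 0.00799375 V = 7.994 mV.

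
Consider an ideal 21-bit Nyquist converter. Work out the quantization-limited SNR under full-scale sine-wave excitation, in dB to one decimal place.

SNR ≈ 6.02·N + 1.76 dB = 6.02·21 + 1.76 = 128.18 dB.

128.2 dB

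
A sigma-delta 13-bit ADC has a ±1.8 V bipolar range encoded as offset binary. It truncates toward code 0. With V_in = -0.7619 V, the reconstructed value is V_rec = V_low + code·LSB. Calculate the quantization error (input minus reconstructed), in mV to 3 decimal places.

LSB = 3.6/2^13 = 439.45 µV.
(V_in − V_low)/LSB = (-0.7619 − (−1.8))/0.000439453 = 2362.2542 → code 2362 (floor).
Code 2362 maps back to (−1.8) + 2362×0.000439453 V = -0.76201172 V.
Difference: 0.000111719 V → 0.112 mV.

0.112 mV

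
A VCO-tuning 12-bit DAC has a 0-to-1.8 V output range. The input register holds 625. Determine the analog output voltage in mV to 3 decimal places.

274.658 mV

LSB = 1.8 V / 2^12 = 439.45 µV.
V_out = 0 + 625 × 0.000439453 V = 0.274658 V.
= 274.658 mV.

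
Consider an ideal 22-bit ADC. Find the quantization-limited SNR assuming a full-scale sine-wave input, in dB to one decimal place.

SNR ≈ 6.02·N + 1.76 dB = 6.02·22 + 1.76 = 134.20 dB.

134.2 dB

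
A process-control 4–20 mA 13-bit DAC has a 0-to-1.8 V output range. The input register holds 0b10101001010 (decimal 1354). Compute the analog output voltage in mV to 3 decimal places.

297.510 mV

LSB = 1.8 V / 2^13 = 219.73 µV.
Code 0b10101001010 = 1354 decimal.
V_out = 0 + 1354 × 0.000219727 V = 0.29751 V.
= 297.510 mV.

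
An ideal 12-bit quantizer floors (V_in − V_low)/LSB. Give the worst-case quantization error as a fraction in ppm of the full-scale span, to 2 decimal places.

Truncating → worst-case error = 1 LSB = V_FS/2^12, so 1e+06/4096 = 244.141 ppm of full scale.

244.14 ppm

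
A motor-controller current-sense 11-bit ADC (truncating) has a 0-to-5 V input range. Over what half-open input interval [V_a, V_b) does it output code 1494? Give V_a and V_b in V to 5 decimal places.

[3.64746 V, 3.64990 V)

LSB = 5/2^11 = 2.441 mV.
V_a = V_low + 1494·LSB = 3.64746 V; V_b = V_low + 1495·LSB = 3.6499 V.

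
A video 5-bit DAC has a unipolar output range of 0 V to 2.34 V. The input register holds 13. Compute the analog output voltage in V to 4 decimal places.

LSB = 2.34 V / 2^5 = 73.125 mV.
V_out = 0 + 13 × 0.073125 V = 0.950625 V.

0.9506 V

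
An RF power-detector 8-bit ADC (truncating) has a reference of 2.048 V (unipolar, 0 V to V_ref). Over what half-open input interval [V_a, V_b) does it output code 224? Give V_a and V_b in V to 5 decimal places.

[1.79200 V, 1.80000 V)

LSB = 2.048/2^8 = 8.000 mV.
V_a = V_low + 224·LSB = 1.792 V; V_b = V_low + 225·LSB = 1.8 V.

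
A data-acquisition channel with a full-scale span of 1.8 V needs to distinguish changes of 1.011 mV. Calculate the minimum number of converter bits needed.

Number of steps required ≥ 1.8 V / 1.011 mV = 1780.42.
Need 2^N ≥ 1780.42; 2^10 = 1024, 2^11 = 2048.
Minimum N = 11.

11 bits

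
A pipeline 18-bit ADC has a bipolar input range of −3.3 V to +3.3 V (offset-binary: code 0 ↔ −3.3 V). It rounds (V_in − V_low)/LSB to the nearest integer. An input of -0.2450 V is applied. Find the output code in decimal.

code 121341

Full-scale span = 6.6 V; LSB = 6.6/2^18 = 25.18 µV.
Input sits at 121340.897 steps above V_low.
round(121340.897) = 121341.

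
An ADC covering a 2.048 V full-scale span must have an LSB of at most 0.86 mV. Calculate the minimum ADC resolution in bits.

12 bits

Number of steps required ≥ 2.048 V / 0.86 mV = 2381.40.
Need 2^N ≥ 2381.40; 2^11 = 2048, 2^12 = 4096.
Minimum N = 12.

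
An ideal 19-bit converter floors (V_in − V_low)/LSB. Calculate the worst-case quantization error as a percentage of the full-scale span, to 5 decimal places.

Truncating → worst-case error = 1 LSB = V_FS/2^19, so 100/524288 = 0.000190735 % of full scale.

0.00019 %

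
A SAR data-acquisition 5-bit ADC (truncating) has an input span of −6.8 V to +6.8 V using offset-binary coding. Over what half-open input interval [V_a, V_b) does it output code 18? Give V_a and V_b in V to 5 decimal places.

LSB = 13.6/2^5 = 425.000 mV.
V_a = V_low + 18·LSB = 0.85 V; V_b = V_low + 19·LSB = 1.275 V.

[0.85000 V, 1.27500 V)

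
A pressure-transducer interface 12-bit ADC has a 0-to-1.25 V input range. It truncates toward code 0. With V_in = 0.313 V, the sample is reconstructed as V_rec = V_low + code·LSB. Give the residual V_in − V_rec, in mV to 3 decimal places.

0.195 mV

LSB = 1.25/2^12 = 305.18 µV.
Scaled input = 1025.6384 LSBs, so code = 1025.
Reconstructed: 0.31280518 V.
V_in − V_rec = 0.000194824 V = 0.195 mV.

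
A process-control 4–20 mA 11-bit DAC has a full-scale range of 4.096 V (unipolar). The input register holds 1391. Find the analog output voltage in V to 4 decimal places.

LSB = 4.096 V / 2^11 = 2.000 mV.
V_out = 0 + 1391 × 0.002 V = 2.782 V.

2.7820 V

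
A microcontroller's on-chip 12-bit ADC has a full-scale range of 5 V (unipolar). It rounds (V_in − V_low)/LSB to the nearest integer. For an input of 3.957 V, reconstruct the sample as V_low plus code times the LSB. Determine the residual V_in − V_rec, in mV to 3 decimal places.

-0.520 mV

LSB = 5/2^12 = 1.221 mV.
(V_in − V_low)/LSB = (3.957 − 0)/0.0012207 = 3241.5744 → code 3242 (round).
V_rec = 0 + 3242·0.0012207 = 3.9575195 V.
Error = 3.957 − 3.9575195 = -0.000519531 V = -0.520 mV.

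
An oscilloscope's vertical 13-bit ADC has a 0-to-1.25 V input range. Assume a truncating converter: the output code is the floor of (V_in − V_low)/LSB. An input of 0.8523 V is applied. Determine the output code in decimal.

LSB = 1.25 V / 8192 = 152.59 µV.
(V_in − V_low)/LSB = (0.8523 − 0) / 0.000152588 = 5585.633.
Floor → code 5585.

code 5585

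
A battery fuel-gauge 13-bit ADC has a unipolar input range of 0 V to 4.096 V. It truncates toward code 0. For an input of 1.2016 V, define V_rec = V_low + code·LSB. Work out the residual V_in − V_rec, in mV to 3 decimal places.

Step size: 4.096 V ÷ 2^13 = 0.500 mV.
(1.2016 − 0)/0.0005 = 2403.2000; ⌊·⌋ gives code 2403.
Code 2403 maps back to 0 + 2403×0.0005 V = 1.2015 V.
Error = 1.2016 − 1.2015 = 0.0001 V = 0.100 mV.

0.100 mV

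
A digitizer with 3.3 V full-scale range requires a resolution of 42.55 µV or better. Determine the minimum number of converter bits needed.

17 bits

Number of steps required ≥ 3.3 V / 42.55 µV = 77555.82.
Need 2^N ≥ 77555.82; 2^16 = 65536, 2^17 = 131072.
Minimum N = 17.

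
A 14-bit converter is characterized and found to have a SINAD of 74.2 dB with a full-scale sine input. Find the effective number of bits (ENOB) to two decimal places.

12.03 bits

ENOB = (SINAD − 1.76) / 6.02 = (74.2 − 1.76)/6.02 = 12.033.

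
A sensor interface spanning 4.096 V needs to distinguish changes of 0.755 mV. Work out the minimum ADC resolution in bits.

Number of steps required ≥ 4.096 V / 0.755 mV = 5425.17.
Need 2^N ≥ 5425.17; 2^12 = 4096, 2^13 = 8192.
Minimum N = 13.

13 bits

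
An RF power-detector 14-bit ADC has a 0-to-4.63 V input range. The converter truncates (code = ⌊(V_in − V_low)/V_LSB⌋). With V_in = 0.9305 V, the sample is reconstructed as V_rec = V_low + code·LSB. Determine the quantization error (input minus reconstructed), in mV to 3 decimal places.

One LSB is 4.63 V / 16384 = 282.59 µV.
(0.9305 − 0)/0.000282593 = 3292.7240; ⌊·⌋ gives code 3292.
Reconstructed: 0.93029541 V.
V_in − V_rec = 0.00020459 V = 0.205 mV.

0.205 mV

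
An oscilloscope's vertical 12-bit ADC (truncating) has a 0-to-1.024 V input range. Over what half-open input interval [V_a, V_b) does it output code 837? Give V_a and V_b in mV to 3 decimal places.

[209.250 mV, 209.500 mV)

LSB = 1.024/2^12 = 250.00 µV.
V_a = V_low + 837·LSB = 0.20925 V; V_b = V_low + 838·LSB = 0.2095 V.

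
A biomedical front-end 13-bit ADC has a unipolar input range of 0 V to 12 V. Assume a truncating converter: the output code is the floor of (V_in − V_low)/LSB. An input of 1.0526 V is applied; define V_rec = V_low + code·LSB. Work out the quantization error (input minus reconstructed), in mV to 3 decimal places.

0.842 mV

One LSB is 12 V / 8192 = 1.465 mV.
Scaled input = 718.5749 LSBs, so code = 718.
V_rec = 0 + 718·0.00146484 = 1.0517578 V.
Difference: 0.000842188 V → 0.842 mV.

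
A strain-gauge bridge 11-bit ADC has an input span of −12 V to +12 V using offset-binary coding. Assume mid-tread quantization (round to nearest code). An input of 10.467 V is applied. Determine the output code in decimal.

code 1917

With 2048 levels over 24 V, one step is 11.719 mV.
(V_in − V_low)/LSB = (10.467 − (−12)) / 0.0117188 = 1917.184.
So the output code is 1917.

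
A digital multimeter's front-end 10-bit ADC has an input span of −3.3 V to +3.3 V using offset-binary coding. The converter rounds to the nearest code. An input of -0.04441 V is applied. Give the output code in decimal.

code 505

With 1024 levels over 6.6 V, one step is 6.445 mV.
(-0.04441 − (−3.3)) / 0.00644531 = 505.110 LSBs.
So the output code is 505.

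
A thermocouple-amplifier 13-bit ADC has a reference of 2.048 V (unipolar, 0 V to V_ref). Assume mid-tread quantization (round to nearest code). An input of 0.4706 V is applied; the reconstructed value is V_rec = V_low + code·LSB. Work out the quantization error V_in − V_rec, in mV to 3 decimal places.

0.100 mV

One LSB is 2.048 V / 8192 = 250.00 µV.
Scaled input = 1882.4000 LSBs, so code = 1882.
Code 1882 maps back to 0 + 1882×0.00025 V = 0.4705 V.
V_in − V_rec = 0.0001 V = 0.100 mV.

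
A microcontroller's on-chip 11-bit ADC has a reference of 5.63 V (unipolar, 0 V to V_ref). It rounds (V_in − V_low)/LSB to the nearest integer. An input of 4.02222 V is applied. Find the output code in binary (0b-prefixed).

code 0b10110110111 (decimal 1463)

Full-scale span = 5.63 V; LSB = 5.63/2^11 = 2.749 mV.
(V_in − V_low)/LSB = (4.02222 − 0) / 0.00274902 = 1463.145.
round(1463.145) = 1463.
In binary (0b-prefixed): 0b10110110111.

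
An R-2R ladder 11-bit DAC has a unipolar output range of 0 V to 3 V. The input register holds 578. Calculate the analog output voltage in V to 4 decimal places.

LSB = 3 V / 2^11 = 1.465 mV.
V_out = 0 + 578 × 0.00146484 V = 0.84668 V.

0.8467 V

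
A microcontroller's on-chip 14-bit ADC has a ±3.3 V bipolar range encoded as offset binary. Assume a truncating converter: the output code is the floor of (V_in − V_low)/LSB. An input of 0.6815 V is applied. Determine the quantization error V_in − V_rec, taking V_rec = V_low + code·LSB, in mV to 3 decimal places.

0.311 mV

One LSB is 6.6 V / 16384 = 402.83 µV.
(V_in − V_low)/LSB = (0.6815 − (−3.3))/0.000402832 = 9883.7721 → code 9883 (floor).
Code 9883 maps back to (−3.3) + 9883×0.000402832 V = 0.68118896 V.
V_in − V_rec = 0.000311035 V = 0.311 mV.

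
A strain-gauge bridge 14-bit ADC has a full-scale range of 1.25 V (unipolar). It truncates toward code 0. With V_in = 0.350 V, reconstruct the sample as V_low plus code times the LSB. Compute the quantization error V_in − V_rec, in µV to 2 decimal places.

39.67 µV

Step size: 1.25 V ÷ 2^14 = 76.29 µV.
Scaled input = 4587.5200 LSBs, so code = 4587.
Code 4587 maps back to 0 + 4587×7.62939e-05 V = 0.34996033 V.
Difference: 3.96729e-05 V → 39.67 µV.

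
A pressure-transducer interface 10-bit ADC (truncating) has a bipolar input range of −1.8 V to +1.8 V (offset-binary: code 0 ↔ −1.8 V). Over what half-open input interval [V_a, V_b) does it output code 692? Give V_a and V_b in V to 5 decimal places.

[0.63281 V, 0.63633 V)

LSB = 3.6/2^10 = 3.516 mV.
V_a = V_low + 692·LSB = 0.632812 V; V_b = V_low + 693·LSB = 0.636328 V.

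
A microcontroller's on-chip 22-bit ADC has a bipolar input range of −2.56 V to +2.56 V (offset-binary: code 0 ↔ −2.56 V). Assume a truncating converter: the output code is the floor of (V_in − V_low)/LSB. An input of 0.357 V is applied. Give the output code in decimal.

LSB = 5.12 V / 4194304 = 1.22 µV.
Input sits at 2389606.400 steps above V_low.
So the output code is 2389606.

code 2389606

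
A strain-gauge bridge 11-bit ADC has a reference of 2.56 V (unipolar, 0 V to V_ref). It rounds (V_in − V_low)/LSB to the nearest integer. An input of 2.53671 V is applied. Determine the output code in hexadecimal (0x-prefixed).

LSB = 2.56 V / 2048 = 1.250 mV.
Input sits at 2029.368 steps above V_low.
So the output code is 2029.
In hexadecimal (0x-prefixed): 0x7ED.

code 0x7ED (decimal 2029)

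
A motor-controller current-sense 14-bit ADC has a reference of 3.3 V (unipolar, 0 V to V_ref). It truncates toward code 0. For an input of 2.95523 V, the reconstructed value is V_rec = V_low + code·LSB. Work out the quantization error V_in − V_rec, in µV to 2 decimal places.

Step size: 3.3 V ÷ 2^14 = 201.42 µV.
Scaled input = 14672.2692 LSBs, so code = 14672.
Reconstructed: 2.9551758 V.
V_in − V_rec = 5.42187e-05 V = 54.22 µV.

54.22 µV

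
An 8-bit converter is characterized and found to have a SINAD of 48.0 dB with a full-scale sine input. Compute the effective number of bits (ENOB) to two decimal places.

ENOB = (SINAD − 1.76) / 6.02 = (48.0 − 1.76)/6.02 = 7.681.

7.68 bits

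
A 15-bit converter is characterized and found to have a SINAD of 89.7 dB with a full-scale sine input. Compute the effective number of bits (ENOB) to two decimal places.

14.61 bits

ENOB = (SINAD − 1.76) / 6.02 = (89.7 − 1.76)/6.02 = 14.608.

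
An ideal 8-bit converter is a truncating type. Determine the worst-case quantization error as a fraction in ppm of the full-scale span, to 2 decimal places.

Truncating → worst-case error = 1 LSB = V_FS/2^8, so 1e+06/256 = 3906.25 ppm of full scale.

3906.25 ppm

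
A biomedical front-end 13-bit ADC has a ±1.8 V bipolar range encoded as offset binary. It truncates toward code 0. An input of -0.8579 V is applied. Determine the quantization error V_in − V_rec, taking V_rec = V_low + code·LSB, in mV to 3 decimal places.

0.352 mV

Step size: 3.6 V ÷ 2^13 = 439.45 µV.
(V_in − V_low)/LSB = (-0.8579 − (−1.8))/0.000439453 = 2143.8009 → code 2143 (floor).
Code 2143 maps back to (−1.8) + 2143×0.000439453 V = -0.85825195 V.
Difference: 0.000351953 V → 0.352 mV.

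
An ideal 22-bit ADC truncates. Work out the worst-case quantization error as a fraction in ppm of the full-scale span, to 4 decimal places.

Truncating → worst-case error = 1 LSB = V_FS/2^22, so 1e+06/4194304 = 0.238419 ppm of full scale.

0.2384 ppm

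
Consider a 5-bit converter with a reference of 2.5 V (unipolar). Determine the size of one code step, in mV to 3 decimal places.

78.125 mV

Full-scale span = 2.5 V.
LSB = 2.5 / 2^5 = 2.5 / 32 = 0.078125 V = 78.125 mV.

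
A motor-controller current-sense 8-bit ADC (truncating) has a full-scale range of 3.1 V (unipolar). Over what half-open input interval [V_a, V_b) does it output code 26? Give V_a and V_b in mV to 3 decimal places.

[314.844 mV, 326.953 mV)

LSB = 3.1/2^8 = 12.109 mV.
V_a = V_low + 26·LSB = 0.314844 V; V_b = V_low + 27·LSB = 0.326953 V.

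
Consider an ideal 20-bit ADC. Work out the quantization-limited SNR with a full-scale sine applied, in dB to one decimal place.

SNR ≈ 6.02·N + 1.76 dB = 6.02·20 + 1.76 = 122.16 dB.

122.2 dB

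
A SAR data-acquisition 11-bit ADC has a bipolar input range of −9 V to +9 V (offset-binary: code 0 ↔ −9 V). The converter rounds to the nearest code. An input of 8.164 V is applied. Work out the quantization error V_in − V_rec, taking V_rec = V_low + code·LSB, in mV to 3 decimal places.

Step size: 18 V ÷ 2^11 = 8.789 mV.
(V_in − V_low)/LSB = (8.164 − (−9))/0.00878906 = 1952.8818 → code 1953 (round).
Reconstructed: 8.1650391 V.
Difference: -0.00103906 V → -1.039 mV.

-1.039 mV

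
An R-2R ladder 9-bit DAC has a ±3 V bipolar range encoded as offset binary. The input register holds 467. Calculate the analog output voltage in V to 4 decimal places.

LSB = 6 V / 2^9 = 11.719 mV.
V_out = (−3) + 467 × 0.0117188 V = 2.47266 V.

2.4727 V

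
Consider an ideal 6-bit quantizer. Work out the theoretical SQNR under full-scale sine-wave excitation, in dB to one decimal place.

37.9 dB

SNR ≈ 6.02·N + 1.76 dB = 6.02·6 + 1.76 = 37.88 dB.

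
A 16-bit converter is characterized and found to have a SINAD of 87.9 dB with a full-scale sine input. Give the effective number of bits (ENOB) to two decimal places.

ENOB = (SINAD − 1.76) / 6.02 = (87.9 − 1.76)/6.02 = 14.309.

14.31 bits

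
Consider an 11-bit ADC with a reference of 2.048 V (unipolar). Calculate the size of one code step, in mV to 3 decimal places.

Full-scale span = 2.048 V.
LSB = 2.048 / 2^11 = 2.048 / 2048 = 0.001 V = 1.000 mV.

1.000 mV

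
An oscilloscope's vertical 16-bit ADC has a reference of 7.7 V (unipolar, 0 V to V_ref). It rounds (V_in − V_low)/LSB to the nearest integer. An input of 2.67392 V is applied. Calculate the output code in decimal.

code 22758

With 65536 levels over 7.7 V, one step is 117.49 µV.
(V_in − V_low)/LSB = (2.67392 − 0) / 0.000117493 = 22758.185.
So the output code is 22758.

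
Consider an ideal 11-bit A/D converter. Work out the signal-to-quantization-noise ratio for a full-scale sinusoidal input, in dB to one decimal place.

SNR ≈ 6.02·N + 1.76 dB = 6.02·11 + 1.76 = 67.98 dB.

68.0 dB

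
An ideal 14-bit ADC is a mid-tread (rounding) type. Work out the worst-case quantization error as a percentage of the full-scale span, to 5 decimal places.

Rounding → worst-case error = ½ LSB = V_FS/2^15, so 100/32768 = 0.00305176 % of full scale.

0.00305 %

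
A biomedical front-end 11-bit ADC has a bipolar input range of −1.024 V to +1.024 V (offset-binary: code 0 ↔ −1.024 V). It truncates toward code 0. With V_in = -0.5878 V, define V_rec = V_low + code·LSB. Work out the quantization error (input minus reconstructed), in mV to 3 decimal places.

0.200 mV

LSB = 2.048/2^11 = 1.000 mV.
(-0.5878 − (−1.024))/0.001 = 436.2000; ⌊·⌋ gives code 436.
Code 436 maps back to (−1.024) + 436×0.001 V = -0.588 V.
V_in − V_rec = 0.0002 V = 0.200 mV.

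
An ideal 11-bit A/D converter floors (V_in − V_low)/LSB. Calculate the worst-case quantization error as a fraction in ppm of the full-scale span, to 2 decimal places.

Truncating → worst-case error = 1 LSB = V_FS/2^11, so 1e+06/2048 = 488.281 ppm of full scale.

488.28 ppm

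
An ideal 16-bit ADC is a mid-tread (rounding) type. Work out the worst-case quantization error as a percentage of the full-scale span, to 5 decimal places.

0.00076 %

Rounding → worst-case error = ½ LSB = V_FS/2^17, so 100/131072 = 0.000762939 % of full scale.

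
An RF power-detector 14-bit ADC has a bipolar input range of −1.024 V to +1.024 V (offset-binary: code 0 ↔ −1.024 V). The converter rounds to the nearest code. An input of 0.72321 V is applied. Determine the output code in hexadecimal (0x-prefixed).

LSB = 2.048 V / 16384 = 125.00 µV.
(0.72321 − (−1.024)) / 0.000125 = 13977.680 LSBs.
So the output code is 13978.
In hexadecimal (0x-prefixed): 0x369A.

code 0x369A (decimal 13978)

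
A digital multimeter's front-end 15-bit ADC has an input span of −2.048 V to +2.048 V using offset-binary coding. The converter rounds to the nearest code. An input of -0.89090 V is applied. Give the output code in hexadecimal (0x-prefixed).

code 0x2429 (decimal 9257)

With 32768 levels over 4.096 V, one step is 125.00 µV.
Input sits at 9256.800 steps above V_low.
Round → code 9257.
In hexadecimal (0x-prefixed): 0x2429.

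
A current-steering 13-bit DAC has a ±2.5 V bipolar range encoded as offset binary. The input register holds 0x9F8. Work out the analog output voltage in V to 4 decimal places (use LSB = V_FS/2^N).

-0.9424 V

LSB = 5 V / 2^13 = 0.610 mV.
Code 0x9F8 = 2552 decimal.
V_out = (−2.5) + 2552 × 0.000610352 V = -0.942383 V.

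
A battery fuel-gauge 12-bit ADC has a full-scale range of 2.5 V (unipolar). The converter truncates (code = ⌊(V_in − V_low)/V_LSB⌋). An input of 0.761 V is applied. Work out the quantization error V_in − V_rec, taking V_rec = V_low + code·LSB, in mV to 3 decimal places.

0.502 mV

One LSB is 2.5 V / 4096 = 0.610 mV.
Scaled input = 1246.8224 LSBs, so code = 1246.
V_rec = 0 + 1246·0.000610352 = 0.76049805 V.
Difference: 0.000501953 V → 0.502 mV.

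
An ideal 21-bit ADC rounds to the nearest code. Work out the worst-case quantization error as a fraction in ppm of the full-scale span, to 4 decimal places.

0.2384 ppm

Rounding → worst-case error = ½ LSB = V_FS/2^22, so 1e+06/4194304 = 0.238419 ppm of full scale.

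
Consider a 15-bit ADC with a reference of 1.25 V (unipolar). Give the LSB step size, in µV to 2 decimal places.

38.15 µV

Full-scale span = 1.25 V.
LSB = 1.25 / 2^15 = 1.25 / 32768 = 3.8147e-05 V = 38.15 µV.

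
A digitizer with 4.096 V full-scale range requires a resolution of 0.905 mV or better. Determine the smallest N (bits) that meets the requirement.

Number of steps required ≥ 4.096 V / 0.905 mV = 4525.97.
Need 2^N ≥ 4525.97; 2^12 = 4096, 2^13 = 8192.
Minimum N = 13.

13 bits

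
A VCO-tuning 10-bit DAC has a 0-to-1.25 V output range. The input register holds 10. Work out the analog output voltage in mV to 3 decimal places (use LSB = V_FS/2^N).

LSB = 1.25 V / 2^10 = 1.221 mV.
V_out = 0 + 10 × 0.0012207 V = 0.012207 V.
= 12.207 mV.

12.207 mV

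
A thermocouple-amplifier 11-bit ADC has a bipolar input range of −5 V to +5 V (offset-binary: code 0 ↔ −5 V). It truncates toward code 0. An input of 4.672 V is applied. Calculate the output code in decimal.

Full-scale span = 10 V; LSB = 10/2^11 = 4.883 mV.
(V_in − V_low)/LSB = (4.672 − (−5)) / 0.00488281 = 1980.826.
So the output code is 1980.

code 1980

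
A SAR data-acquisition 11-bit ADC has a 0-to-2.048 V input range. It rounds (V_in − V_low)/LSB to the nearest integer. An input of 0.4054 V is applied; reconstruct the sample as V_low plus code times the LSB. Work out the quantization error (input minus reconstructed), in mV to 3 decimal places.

0.400 mV

LSB = 2.048/2^11 = 1.000 mV.
Scaled input = 405.4000 LSBs, so code = 405.
Code 405 maps back to 0 + 405×0.001 V = 0.405 V.
Difference: 0.0004 V → 0.400 mV.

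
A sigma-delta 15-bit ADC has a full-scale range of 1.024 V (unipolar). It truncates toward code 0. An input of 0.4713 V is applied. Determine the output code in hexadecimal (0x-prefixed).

LSB = 1.024 V / 32768 = 31.25 µV.
Input sits at 15081.600 steps above V_low.
So the output code is 15081.
In hexadecimal (0x-prefixed): 0x3AE9.

code 0x3AE9 (decimal 15081)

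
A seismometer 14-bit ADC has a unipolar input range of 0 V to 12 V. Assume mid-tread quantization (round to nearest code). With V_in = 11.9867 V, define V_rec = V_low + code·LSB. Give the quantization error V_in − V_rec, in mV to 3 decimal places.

LSB = 12/2^14 = 0.732 mV.
Scaled input = 16365.8411 LSBs, so code = 16366.
Reconstructed: 11.986816 V.
Difference: -0.000116406 V → -0.116 mV.

-0.116 mV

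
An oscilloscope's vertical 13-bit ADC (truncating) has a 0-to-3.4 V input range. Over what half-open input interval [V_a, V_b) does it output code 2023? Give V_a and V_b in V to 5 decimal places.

LSB = 3.4/2^13 = 415.04 µV.
V_a = V_low + 2023·LSB = 0.839624 V; V_b = V_low + 2024·LSB = 0.840039 V.

[0.83962 V, 0.84004 V)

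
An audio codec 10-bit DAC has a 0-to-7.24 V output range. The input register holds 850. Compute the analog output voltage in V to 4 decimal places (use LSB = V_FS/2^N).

LSB = 7.24 V / 2^10 = 7.070 mV.
V_out = 0 + 850 × 0.00707031 V = 6.00977 V.

6.0098 V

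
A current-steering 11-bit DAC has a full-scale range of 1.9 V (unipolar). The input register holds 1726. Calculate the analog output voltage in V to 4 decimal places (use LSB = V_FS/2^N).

1.6013 V

LSB = 1.9 V / 2^11 = 0.928 mV.
V_out = 0 + 1726 × 0.000927734 V = 1.60127 V.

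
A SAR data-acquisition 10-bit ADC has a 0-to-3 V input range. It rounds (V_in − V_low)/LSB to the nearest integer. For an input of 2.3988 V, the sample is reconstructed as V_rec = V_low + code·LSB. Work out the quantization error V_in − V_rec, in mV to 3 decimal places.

-0.614 mV

One LSB is 3 V / 1024 = 2.930 mV.
(V_in − V_low)/LSB = (2.3988 − 0)/0.00292969 = 818.7904 → code 819 (round).
V_rec = 0 + 819·0.00292969 = 2.3994141 V.
Difference: -0.000614063 V → -0.614 mV.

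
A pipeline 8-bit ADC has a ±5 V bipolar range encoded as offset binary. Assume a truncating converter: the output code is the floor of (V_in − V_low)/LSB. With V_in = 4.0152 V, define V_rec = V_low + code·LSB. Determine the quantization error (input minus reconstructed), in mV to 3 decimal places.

LSB = 10/2^8 = 39.062 mV.
(V_in − V_low)/LSB = (4.0152 − (−5))/0.0390625 = 230.7891 → code 230 (floor).
V_rec = (−5) + 230·0.0390625 = 3.984375 V.
V_in − V_rec = 0.030825 V = 30.825 mV.

30.825 mV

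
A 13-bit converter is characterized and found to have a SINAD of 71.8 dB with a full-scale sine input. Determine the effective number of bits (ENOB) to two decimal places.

ENOB = (SINAD − 1.76) / 6.02 = (71.8 − 1.76)/6.02 = 11.635.

11.63 bits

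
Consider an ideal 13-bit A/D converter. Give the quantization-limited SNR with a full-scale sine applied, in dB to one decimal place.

80.0 dB

SNR ≈ 6.02·N + 1.76 dB = 6.02·13 + 1.76 = 80.02 dB.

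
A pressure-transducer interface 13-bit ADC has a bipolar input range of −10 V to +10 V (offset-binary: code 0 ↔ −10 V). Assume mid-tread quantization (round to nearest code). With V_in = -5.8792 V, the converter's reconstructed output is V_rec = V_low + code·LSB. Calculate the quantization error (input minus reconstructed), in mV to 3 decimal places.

-0.294 mV

LSB = 20/2^13 = 2.441 mV.
(V_in − V_low)/LSB = (-5.8792 − (−10))/0.00244141 = 1687.8797 → code 1688 (round).
V_rec = (−10) + 1688·0.00244141 = -5.8789062 V.
Error = -5.8792 − (−5.8789062) = -0.00029375 V = -0.294 mV.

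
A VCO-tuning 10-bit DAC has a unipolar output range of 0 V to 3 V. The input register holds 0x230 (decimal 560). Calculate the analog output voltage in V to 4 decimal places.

1.6406 V

LSB = 3 V / 2^10 = 2.930 mV.
Code 0x230 = 560 decimal.
V_out = 0 + 560 × 0.00292969 V = 1.64062 V.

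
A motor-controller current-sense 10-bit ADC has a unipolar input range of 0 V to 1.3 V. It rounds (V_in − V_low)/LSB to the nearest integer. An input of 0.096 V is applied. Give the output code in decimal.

Full-scale span = 1.3 V; LSB = 1.3/2^10 = 1.270 mV.
(0.096 − 0) / 0.00126953 = 75.618 LSBs.
Round → code 76.

code 76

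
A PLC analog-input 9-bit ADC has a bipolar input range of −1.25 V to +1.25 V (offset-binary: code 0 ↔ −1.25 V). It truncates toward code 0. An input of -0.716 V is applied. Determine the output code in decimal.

code 109

With 512 levels over 2.5 V, one step is 4.883 mV.
(V_in − V_low)/LSB = (-0.716 − (−1.25)) / 0.00488281 = 109.363.
Floor → code 109.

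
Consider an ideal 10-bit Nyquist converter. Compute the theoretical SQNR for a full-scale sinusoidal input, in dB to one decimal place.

SNR ≈ 6.02·N + 1.76 dB = 6.02·10 + 1.76 = 61.96 dB.

62.0 dB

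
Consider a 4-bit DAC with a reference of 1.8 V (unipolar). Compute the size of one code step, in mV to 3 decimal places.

Full-scale span = 1.8 V.
LSB = 1.8 / 2^4 = 1.8 / 16 = 0.1125 V = 112.500 mV.

112.500 mV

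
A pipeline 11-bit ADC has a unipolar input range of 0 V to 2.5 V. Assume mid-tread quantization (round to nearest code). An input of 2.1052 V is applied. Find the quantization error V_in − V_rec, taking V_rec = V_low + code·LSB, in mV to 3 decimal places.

One LSB is 2.5 V / 2048 = 1.221 mV.
(V_in − V_low)/LSB = (2.1052 − 0)/0.0012207 = 1724.5798 → code 1725 (round).
Reconstructed: 2.1057129 V.
Error = 2.1052 − 2.1057129 = -0.000512891 V = -0.513 mV.

-0.513 mV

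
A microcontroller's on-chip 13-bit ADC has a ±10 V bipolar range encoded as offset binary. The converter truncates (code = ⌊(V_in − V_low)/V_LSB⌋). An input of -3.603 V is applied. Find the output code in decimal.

code 2620

LSB = 20 V / 8192 = 2.441 mV.
(-3.603 − (−10)) / 0.00244141 = 2620.211 LSBs.
So the output code is 2620.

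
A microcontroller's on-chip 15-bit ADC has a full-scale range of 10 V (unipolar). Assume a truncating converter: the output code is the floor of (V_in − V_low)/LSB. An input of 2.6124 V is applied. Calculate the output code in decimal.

LSB = 10 V / 32768 = 305.18 µV.
(V_in − V_low)/LSB = (2.6124 − 0) / 0.000305176 = 8560.312.
So the output code is 8560.

code 8560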